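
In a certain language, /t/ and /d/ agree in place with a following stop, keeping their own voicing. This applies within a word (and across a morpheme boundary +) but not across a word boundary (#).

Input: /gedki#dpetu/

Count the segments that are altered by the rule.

/d/ before /k/ (velar) → [g]
/d/ before /p/ (labial) → [b]
2 segments change.

2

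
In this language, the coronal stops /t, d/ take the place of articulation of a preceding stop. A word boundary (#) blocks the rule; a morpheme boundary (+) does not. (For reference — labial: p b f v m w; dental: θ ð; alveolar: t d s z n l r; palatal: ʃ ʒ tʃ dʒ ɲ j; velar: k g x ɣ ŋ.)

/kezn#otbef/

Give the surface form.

[kezn#otbef]

no segment meets the rule's conditions; no change.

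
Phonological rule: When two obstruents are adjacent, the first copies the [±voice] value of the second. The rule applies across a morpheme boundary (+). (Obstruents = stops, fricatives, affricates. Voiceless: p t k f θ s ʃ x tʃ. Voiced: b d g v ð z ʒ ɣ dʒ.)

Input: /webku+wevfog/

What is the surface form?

/b/ before /k/ (voiceless) → [p]
/v/ before /f/ (voiceless) → [f]

[wepku+weffog]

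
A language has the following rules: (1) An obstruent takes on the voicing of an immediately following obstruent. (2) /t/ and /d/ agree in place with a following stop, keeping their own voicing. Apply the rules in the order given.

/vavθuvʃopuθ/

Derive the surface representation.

Rule 1: /v/ before /θ/ (voiceless) → [f]
Rule 1: /v/ before /ʃ/ (voiceless) → [f]
After rule 1: vafθufʃopuθ
Rule 2: no segment meets the rule's conditions; no change.

[vafθufʃopuθ]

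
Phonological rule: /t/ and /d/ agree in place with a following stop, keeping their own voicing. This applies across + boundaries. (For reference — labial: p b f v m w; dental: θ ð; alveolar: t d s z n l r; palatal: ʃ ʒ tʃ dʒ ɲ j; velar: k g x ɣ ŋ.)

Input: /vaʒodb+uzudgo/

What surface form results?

/d/ before /b/ (labial) → [b]
/d/ before /g/ (velar) → [g]

[vaʒobb+uzuggo]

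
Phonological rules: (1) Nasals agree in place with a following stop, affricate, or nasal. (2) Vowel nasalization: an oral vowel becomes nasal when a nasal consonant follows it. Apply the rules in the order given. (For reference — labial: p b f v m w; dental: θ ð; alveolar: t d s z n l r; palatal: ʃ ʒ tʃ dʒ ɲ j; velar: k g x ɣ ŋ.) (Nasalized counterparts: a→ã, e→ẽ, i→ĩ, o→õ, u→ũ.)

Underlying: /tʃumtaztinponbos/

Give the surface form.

Rule 1: /m/ before /t/ (alveolar) → [n]
Rule 1: /n/ before /p/ (labial) → [m]
Rule 1: /n/ before /b/ (labial) → [m]
After rule 1: tʃuntaztimpombos
Rule 2: /u/ before nasal /n/ → [ũ]
Rule 2: /i/ before nasal /m/ → [ĩ]
Rule 2: /o/ before nasal /m/ → [õ]

[tʃũntaztĩmpõmbos]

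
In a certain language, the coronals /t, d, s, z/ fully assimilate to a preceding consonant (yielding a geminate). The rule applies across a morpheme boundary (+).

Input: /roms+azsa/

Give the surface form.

[romm+azza]

/s/ after /m/ → [m] (total assimilation)
/s/ after /z/ → [z] (total assimilation)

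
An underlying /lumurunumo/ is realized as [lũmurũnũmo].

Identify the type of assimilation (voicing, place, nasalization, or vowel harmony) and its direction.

/u/→[ũ] /u/→[ũ] /u/→[ũ].
Each target copies a feature from the following segment, so the direction is regressive.

nasalization, regressive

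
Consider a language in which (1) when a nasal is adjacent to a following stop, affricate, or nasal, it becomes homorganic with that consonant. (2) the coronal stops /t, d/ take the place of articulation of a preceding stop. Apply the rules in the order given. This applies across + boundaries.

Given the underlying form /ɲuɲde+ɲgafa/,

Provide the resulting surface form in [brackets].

[ɲunde+ŋgafa]

Rule 1: /ɲ/ before /d/ (alveolar) → [n]
Rule 1: /ɲ/ before /g/ (velar) → [ŋ]
After rule 1: ɲunde+ŋgafa
Rule 2: no segment meets the rule's conditions; no change.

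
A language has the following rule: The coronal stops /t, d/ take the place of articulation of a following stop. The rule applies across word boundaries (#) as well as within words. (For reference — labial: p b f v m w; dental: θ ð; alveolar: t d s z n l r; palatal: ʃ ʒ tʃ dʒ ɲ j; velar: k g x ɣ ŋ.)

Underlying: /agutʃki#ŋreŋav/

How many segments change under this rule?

No segment meets the rule's conditions.

0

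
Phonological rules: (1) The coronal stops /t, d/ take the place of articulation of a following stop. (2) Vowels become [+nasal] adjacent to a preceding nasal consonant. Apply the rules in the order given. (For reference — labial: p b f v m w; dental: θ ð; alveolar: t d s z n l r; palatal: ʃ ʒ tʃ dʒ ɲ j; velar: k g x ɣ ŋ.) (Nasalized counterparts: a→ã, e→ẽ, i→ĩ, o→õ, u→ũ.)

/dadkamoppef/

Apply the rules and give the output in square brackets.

[dagkamõppef]

Rule 1: /d/ before /k/ (velar) → [g]
After rule 1: dagkamoppef
Rule 2: /o/ after nasal /m/ → [õ]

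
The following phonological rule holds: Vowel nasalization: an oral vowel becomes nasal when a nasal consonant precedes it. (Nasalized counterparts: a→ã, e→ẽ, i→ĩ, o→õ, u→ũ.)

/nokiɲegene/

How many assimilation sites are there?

3

/o/ after nasal /n/ → [õ]
/e/ after nasal /ɲ/ → [ẽ]
/e/ after nasal /n/ → [ẽ]
3 segments change.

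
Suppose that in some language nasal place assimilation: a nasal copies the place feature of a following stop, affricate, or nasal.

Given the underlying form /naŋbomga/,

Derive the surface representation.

[namboŋga]

/ŋ/ before /b/ (labial) → [m]
/m/ before /g/ (velar) → [ŋ]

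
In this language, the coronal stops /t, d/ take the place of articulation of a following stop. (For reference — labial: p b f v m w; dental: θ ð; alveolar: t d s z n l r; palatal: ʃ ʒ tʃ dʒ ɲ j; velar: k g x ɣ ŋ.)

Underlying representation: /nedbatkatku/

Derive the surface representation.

[nebbakkakku]

/d/ before /b/ (labial) → [b]
/t/ before /k/ (velar) → [k]
/t/ before /k/ (velar) → [k]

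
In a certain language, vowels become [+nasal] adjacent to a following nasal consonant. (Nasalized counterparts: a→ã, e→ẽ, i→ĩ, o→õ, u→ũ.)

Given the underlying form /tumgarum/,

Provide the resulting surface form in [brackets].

[tũmgarũm]

/u/ before nasal /m/ → [ũ]
/u/ before nasal /m/ → [ũ]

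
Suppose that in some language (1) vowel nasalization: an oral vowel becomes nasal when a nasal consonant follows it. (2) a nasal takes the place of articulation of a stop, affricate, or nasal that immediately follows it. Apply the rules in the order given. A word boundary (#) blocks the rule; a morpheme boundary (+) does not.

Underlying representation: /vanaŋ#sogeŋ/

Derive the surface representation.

[vãnãŋ#sogẽŋ]

Rule 1: /a/ before nasal /n/ → [ã]
Rule 1: /a/ before nasal /ŋ/ → [ã]
Rule 1: /e/ before nasal /ŋ/ → [ẽ]
After rule 1: vãnãŋ#sogẽŋ
Rule 2: no segment meets the rule's conditions; no change.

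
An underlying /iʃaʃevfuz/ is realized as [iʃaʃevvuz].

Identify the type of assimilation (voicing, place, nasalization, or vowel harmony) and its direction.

/f/→[v].
Each target copies a feature from the preceding segment, so the direction is progressive.

voicing assimilation, progressive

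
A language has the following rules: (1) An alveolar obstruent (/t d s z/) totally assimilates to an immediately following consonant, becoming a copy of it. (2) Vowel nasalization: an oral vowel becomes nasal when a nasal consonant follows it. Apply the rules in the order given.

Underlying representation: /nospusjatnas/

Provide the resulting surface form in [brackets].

[noppujjãnnas]

Rule 1: /s/ before /p/ → [p] (total assimilation)
Rule 1: /s/ before /j/ → [j] (total assimilation)
Rule 1: /t/ before /n/ → [n] (total assimilation)
After rule 1: noppujjannas
Rule 2: /a/ before nasal /n/ → [ã]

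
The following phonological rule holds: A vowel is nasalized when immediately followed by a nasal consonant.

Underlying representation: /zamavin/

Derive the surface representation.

[zãmavĩn]

/a/ before nasal /m/ → [ã]
/i/ before nasal /n/ → [ĩ]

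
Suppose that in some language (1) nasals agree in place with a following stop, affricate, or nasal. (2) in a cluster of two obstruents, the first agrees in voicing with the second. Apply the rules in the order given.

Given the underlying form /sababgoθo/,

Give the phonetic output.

Rule 1: no segment meets the rule's conditions; no change.
After rule 1: sababgoθo
Rule 2: no segment meets the rule's conditions; no change.

[sababgoθo]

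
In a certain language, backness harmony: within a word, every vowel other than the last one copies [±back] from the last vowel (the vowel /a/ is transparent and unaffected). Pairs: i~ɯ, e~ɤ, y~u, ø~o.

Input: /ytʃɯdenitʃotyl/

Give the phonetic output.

/ɯ/ harmonizes with /y/ ([-back]) → [i]
/o/ harmonizes with /y/ ([-back]) → [ø]

[ytʃidenitʃøtyl]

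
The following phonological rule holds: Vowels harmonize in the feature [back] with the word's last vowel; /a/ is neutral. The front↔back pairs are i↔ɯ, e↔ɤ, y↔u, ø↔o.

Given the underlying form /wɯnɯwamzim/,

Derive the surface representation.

/ɯ/ harmonizes with /i/ ([-back]) → [i]
/ɯ/ harmonizes with /i/ ([-back]) → [i]

[winiwamzim]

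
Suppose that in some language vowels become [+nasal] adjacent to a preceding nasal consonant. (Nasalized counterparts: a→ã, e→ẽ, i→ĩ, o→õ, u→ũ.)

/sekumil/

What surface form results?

/i/ after nasal /m/ → [ĩ]

[sekumĩl]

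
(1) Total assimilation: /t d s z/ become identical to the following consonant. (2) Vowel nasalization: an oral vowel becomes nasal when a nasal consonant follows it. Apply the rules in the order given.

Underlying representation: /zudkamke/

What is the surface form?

[zukkãmke]

Rule 1: /d/ before /k/ → [k] (total assimilation)
After rule 1: zukkamke
Rule 2: /a/ before nasal /m/ → [ã]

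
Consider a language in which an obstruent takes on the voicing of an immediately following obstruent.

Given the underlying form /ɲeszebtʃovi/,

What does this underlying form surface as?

[ɲezzeptʃovi]

/s/ before /z/ (voiced) → [z]
/b/ before /tʃ/ (voiceless) → [p]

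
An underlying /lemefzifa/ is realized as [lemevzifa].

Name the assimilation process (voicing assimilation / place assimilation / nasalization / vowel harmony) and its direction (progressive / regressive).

voicing assimilation, regressive

/f/→[v].
Each target copies a feature from the following segment, so the direction is regressive.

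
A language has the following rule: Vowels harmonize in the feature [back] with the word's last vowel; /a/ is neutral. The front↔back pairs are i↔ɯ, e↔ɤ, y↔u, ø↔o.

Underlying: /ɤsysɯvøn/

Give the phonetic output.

[esysivøn]

/ɤ/ harmonizes with /ø/ ([-back]) → [e]
/ɯ/ harmonizes with /ø/ ([-back]) → [i]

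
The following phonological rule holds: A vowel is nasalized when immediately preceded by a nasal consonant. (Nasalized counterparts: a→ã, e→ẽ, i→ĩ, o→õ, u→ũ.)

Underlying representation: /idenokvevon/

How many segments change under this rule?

/o/ after nasal /n/ → [õ]
1 segment changes.

1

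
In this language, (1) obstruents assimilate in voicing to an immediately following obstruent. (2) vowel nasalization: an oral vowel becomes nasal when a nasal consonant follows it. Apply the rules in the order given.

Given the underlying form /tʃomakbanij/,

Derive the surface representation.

Rule 1: /k/ before /b/ (voiced) → [g]
After rule 1: tʃomagbanij
Rule 2: /o/ before nasal /m/ → [õ]
Rule 2: /a/ before nasal /n/ → [ã]

[tʃõmagbãnij]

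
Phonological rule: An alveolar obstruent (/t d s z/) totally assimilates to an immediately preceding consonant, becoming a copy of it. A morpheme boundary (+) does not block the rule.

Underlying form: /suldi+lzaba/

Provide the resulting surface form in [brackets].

[sulli+llaba]

/d/ after /l/ → [l] (total assimilation)
/z/ after /l/ → [l] (total assimilation)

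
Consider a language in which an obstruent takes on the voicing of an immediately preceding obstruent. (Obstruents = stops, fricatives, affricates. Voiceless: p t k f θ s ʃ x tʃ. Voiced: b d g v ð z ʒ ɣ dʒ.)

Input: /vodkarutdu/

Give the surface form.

/k/ after /d/ (voiced) → [g]
/d/ after /t/ (voiceless) → [t]

[vodgaruttu]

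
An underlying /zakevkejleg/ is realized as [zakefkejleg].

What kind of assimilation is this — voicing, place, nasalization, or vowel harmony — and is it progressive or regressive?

voicing assimilation, regressive

/v/→[f].
Each target copies a feature from the following segment, so the direction is regressive.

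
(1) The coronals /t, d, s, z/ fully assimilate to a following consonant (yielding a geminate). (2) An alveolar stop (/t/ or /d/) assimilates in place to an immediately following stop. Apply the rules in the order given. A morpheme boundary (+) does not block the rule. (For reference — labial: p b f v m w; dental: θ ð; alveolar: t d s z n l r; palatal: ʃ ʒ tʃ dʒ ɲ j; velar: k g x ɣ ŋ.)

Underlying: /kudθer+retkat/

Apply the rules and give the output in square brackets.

Rule 1: /d/ before /θ/ → [θ] (total assimilation)
Rule 1: /t/ before /k/ → [k] (total assimilation)
After rule 1: kuθθer+rekkat
Rule 2: no segment meets the rule's conditions; no change.

[kuθθer+rekkat]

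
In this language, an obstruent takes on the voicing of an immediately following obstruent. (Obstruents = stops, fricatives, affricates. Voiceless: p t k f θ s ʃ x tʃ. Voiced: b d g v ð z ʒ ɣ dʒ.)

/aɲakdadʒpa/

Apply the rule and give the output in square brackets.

/k/ before /d/ (voiced) → [g]
/dʒ/ before /p/ (voiceless) → [tʃ]

[aɲagdatʃpa]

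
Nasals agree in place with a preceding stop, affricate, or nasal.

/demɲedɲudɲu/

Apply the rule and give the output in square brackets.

/ɲ/ after /m/ (labial) → [m]
/ɲ/ after /d/ (alveolar) → [n]
/ɲ/ after /d/ (alveolar) → [n]

[demmednudnu]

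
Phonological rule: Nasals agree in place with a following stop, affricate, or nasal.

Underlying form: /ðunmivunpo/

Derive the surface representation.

[ðummivumpo]

/n/ before /m/ (labial) → [m]
/n/ before /p/ (labial) → [m]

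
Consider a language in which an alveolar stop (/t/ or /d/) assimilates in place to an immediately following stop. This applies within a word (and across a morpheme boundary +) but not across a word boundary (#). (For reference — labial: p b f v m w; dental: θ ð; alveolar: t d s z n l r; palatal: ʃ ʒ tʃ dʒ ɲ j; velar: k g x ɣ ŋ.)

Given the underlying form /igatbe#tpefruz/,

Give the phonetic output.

/t/ before /b/ (labial) → [p]
/t/ before /p/ (labial) → [p]

[igapbe#ppefruz]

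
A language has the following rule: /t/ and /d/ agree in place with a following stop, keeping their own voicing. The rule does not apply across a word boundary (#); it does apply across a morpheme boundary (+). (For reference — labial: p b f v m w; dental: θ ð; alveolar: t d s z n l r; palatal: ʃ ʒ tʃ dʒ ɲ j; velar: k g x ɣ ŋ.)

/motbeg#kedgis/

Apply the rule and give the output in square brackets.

/t/ before /b/ (labial) → [p]
/d/ before /g/ (velar) → [g]

[mopbeg#keggis]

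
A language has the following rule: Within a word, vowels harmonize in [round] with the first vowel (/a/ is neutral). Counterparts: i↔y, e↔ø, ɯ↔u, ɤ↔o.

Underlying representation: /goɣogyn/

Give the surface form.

no segment meets the rule's conditions; no change.

[goɣogyn]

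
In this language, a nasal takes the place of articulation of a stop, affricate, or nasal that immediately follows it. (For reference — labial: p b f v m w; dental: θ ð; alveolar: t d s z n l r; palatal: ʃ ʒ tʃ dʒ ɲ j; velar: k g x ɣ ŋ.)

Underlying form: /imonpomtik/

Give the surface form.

/n/ before /p/ (labial) → [m]
/m/ before /t/ (alveolar) → [n]

[imompontik]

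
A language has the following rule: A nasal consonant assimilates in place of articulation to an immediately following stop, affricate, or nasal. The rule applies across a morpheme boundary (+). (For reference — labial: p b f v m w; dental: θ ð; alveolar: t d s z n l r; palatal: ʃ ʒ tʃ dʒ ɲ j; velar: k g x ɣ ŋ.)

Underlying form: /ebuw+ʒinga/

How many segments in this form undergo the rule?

/n/ before /g/ (velar) → [ŋ]
1 segment changes.

1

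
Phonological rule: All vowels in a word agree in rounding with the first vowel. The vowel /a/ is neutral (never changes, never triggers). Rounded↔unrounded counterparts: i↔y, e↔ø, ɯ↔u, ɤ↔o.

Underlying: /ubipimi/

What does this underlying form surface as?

/i/ harmonizes with /u/ ([+round]) → [y]
/i/ harmonizes with /u/ ([+round]) → [y]
/i/ harmonizes with /u/ ([+round]) → [y]

[ubypymy]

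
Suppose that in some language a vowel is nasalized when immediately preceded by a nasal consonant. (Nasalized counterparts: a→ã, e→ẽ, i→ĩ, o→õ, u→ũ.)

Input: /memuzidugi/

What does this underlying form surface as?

[mẽmũzidugi]

/e/ after nasal /m/ → [ẽ]
/u/ after nasal /m/ → [ũ]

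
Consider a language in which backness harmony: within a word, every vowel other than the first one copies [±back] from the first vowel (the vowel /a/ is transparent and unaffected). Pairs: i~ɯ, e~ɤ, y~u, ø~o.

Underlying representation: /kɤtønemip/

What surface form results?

[kɤtonɤmɯp]

/ø/ harmonizes with /ɤ/ ([+back]) → [o]
/e/ harmonizes with /ɤ/ ([+back]) → [ɤ]
/i/ harmonizes with /ɤ/ ([+back]) → [ɯ]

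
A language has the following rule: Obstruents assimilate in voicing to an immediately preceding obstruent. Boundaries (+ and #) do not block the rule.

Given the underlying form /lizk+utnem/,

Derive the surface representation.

[lizg+utnem]

/k/ after /z/ (voiced) → [g]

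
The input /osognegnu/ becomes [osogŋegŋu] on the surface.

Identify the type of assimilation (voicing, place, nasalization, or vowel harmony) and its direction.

place assimilation, progressive

/n/→[ŋ] /n/→[ŋ].
Each target copies a feature from the preceding segment, so the direction is progressive.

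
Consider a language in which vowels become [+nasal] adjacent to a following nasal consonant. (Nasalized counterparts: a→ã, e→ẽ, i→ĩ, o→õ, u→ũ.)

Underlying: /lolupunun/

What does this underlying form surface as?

/u/ before nasal /n/ → [ũ]
/u/ before nasal /n/ → [ũ]

[lolupũnũn]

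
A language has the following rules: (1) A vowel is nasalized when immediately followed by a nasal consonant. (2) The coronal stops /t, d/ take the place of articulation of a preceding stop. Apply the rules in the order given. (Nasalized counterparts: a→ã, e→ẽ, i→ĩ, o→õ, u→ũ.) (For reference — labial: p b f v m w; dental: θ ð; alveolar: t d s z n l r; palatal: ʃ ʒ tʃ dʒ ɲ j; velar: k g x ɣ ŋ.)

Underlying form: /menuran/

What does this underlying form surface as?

[mẽnurãn]

Rule 1: /e/ before nasal /n/ → [ẽ]
Rule 1: /a/ before nasal /n/ → [ã]
After rule 1: mẽnurãn
Rule 2: no segment meets the rule's conditions; no change.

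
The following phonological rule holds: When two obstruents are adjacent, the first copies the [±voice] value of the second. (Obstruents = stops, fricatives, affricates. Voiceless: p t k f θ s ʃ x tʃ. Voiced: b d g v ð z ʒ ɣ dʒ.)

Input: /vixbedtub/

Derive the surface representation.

[viɣbettub]

/x/ before /b/ (voiced) → [ɣ]
/d/ before /t/ (voiceless) → [t]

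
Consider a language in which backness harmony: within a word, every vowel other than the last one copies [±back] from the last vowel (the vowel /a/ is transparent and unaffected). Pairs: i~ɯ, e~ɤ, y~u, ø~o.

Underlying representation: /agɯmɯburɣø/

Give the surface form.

[agimibyrɣø]

/ɯ/ harmonizes with /ø/ ([-back]) → [i]
/ɯ/ harmonizes with /ø/ ([-back]) → [i]
/u/ harmonizes with /ø/ ([-back]) → [y]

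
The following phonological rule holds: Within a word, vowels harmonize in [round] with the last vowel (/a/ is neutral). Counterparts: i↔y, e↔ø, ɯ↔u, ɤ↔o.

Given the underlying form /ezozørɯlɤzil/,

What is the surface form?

[ezɤzerɯlɤzil]

/o/ harmonizes with /i/ ([-round]) → [ɤ]
/ø/ harmonizes with /i/ ([-round]) → [e]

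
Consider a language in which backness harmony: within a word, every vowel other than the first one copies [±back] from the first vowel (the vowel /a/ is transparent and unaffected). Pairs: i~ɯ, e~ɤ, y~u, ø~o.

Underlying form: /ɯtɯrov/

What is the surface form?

[ɯtɯrov]

no segment meets the rule's conditions; no change.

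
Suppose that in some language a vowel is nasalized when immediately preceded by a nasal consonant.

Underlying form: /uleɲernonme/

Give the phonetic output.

/e/ after nasal /ɲ/ → [ẽ]
/o/ after nasal /n/ → [õ]
/e/ after nasal /m/ → [ẽ]

[uleɲẽrnõnmẽ]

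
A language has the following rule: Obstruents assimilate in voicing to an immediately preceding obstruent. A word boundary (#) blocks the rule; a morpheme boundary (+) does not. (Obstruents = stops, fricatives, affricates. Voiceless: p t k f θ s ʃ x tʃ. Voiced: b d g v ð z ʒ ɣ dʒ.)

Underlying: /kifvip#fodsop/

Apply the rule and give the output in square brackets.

/v/ after /f/ (voiceless) → [f]
/s/ after /d/ (voiced) → [z]

[kiffip#fodzop]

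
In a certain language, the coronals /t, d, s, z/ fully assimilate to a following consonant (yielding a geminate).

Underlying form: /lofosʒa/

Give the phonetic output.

/s/ before /ʒ/ → [ʒ] (total assimilation)

[lofoʒʒa]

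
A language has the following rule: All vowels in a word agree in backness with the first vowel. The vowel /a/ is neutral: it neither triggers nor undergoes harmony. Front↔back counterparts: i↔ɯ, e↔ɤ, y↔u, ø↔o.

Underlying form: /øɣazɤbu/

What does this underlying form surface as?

[øɣazeby]

/ɤ/ harmonizes with /ø/ ([-back]) → [e]
/u/ harmonizes with /ø/ ([-back]) → [y]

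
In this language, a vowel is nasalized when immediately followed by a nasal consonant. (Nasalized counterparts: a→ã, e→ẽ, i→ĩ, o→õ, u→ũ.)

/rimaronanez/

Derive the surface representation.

/i/ before nasal /m/ → [ĩ]
/o/ before nasal /n/ → [õ]
/a/ before nasal /n/ → [ã]

[rĩmarõnãnez]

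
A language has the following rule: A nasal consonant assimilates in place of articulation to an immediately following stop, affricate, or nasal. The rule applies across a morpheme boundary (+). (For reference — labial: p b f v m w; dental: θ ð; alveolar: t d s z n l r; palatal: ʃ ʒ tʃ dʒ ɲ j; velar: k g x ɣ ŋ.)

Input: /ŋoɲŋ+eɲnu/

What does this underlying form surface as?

[ŋoŋŋ+ennu]

/ɲ/ before /ŋ/ (velar) → [ŋ]
/ɲ/ before /n/ (alveolar) → [n]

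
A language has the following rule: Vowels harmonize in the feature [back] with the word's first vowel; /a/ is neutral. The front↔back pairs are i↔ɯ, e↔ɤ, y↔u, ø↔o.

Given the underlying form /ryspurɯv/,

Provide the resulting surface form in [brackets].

/u/ harmonizes with /y/ ([-back]) → [y]
/ɯ/ harmonizes with /y/ ([-back]) → [i]

[ryspyriv]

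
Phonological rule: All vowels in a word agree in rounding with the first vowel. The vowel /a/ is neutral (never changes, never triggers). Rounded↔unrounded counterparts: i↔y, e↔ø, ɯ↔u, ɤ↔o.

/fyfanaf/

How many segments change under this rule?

0

No segment meets the rule's conditions.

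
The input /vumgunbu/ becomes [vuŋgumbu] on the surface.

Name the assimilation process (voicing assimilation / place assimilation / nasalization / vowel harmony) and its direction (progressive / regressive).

place assimilation, regressive

/m/→[ŋ] /n/→[m].
Each target copies a feature from the following segment, so the direction is regressive.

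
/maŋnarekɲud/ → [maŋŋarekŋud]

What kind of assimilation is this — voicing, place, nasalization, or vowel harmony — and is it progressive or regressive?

/n/→[ŋ] /ɲ/→[ŋ].
Each target copies a feature from the preceding segment, so the direction is progressive.

place assimilation, progressive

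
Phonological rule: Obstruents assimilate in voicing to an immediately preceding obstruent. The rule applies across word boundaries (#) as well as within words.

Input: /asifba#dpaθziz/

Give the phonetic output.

/b/ after /f/ (voiceless) → [p]
/p/ after /d/ (voiced) → [b]
/z/ after /θ/ (voiceless) → [s]

[asifpa#dbaθsiz]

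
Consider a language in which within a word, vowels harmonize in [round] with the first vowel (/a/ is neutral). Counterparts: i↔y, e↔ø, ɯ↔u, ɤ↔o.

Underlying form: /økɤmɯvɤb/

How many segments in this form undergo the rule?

/ɤ/ harmonizes with /ø/ ([+round]) → [o]
/ɯ/ harmonizes with /ø/ ([+round]) → [u]
/ɤ/ harmonizes with /ø/ ([+round]) → [o]
3 segments change.

3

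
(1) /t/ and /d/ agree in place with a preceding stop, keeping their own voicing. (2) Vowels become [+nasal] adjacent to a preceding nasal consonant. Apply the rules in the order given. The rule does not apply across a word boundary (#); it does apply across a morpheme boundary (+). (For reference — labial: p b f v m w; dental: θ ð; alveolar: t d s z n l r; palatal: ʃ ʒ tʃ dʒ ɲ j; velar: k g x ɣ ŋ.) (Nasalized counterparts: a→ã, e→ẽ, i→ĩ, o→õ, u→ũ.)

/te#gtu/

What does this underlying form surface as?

[te#gku]

Rule 1: /t/ after /g/ (velar) → [k]
After rule 1: te#gku
Rule 2: no segment meets the rule's conditions; no change.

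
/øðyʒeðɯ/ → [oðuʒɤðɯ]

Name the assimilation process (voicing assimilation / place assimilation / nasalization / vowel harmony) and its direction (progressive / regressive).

vowel harmony, regressive

/ø/→[o] /y/→[u] /e/→[ɤ].
Vowels agree with the last vowel, so the harmony is regressive.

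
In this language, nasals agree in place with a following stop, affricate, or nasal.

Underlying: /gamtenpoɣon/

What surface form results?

[gantempoɣon]

/m/ before /t/ (alveolar) → [n]
/n/ before /p/ (labial) → [m]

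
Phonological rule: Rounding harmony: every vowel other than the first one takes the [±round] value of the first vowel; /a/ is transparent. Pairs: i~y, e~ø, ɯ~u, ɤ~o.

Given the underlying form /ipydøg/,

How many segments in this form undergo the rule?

/y/ harmonizes with /i/ ([-round]) → [i]
/ø/ harmonizes with /i/ ([-round]) → [e]
2 segments change.

2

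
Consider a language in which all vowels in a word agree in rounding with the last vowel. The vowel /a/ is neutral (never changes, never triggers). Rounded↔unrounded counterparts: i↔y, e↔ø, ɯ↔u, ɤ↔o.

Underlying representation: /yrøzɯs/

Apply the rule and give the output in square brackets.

[irezɯs]

/y/ harmonizes with /ɯ/ ([-round]) → [i]
/ø/ harmonizes with /ɯ/ ([-round]) → [e]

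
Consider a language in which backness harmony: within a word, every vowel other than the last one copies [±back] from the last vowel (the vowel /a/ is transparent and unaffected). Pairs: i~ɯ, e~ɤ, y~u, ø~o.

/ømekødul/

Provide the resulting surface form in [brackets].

[omɤkodul]

/ø/ harmonizes with /u/ ([+back]) → [o]
/e/ harmonizes with /u/ ([+back]) → [ɤ]
/ø/ harmonizes with /u/ ([+back]) → [o]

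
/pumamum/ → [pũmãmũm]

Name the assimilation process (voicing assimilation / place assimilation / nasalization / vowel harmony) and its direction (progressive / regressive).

nasalization, regressive

/u/→[ũ] /a/→[ã] /u/→[ũ].
Each target copies a feature from the following segment, so the direction is regressive.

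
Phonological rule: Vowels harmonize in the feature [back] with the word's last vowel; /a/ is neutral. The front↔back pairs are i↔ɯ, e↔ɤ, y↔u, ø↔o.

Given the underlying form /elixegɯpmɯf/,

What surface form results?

/e/ harmonizes with /ɯ/ ([+back]) → [ɤ]
/i/ harmonizes with /ɯ/ ([+back]) → [ɯ]
/e/ harmonizes with /ɯ/ ([+back]) → [ɤ]

[ɤlɯxɤgɯpmɯf]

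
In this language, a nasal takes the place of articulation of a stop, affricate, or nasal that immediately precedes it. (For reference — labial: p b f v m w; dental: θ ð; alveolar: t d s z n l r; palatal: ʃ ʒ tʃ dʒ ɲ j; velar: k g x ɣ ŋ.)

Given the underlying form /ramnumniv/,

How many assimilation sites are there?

2

/n/ after /m/ (labial) → [m]
/n/ after /m/ (labial) → [m]
2 segments change.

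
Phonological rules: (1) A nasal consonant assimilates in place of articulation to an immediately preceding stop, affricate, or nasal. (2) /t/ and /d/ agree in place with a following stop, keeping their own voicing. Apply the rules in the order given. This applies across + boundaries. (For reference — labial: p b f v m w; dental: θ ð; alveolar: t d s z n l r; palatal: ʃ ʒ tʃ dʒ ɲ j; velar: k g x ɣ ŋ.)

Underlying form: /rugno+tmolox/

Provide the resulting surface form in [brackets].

[rugŋo+tnolox]

Rule 1: /n/ after /g/ (velar) → [ŋ]
Rule 1: /m/ after /t/ (alveolar) → [n]
After rule 1: rugŋo+tnolox
Rule 2: no segment meets the rule's conditions; no change.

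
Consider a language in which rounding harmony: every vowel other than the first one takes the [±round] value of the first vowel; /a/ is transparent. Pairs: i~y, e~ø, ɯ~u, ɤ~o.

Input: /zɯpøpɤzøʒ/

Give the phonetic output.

/ø/ harmonizes with /ɯ/ ([-round]) → [e]
/ø/ harmonizes with /ɯ/ ([-round]) → [e]

[zɯpepɤzeʒ]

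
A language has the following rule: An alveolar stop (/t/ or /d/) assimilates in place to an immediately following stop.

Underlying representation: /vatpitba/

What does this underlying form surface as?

/t/ before /p/ (labial) → [p]
/t/ before /b/ (labial) → [p]

[vappipba]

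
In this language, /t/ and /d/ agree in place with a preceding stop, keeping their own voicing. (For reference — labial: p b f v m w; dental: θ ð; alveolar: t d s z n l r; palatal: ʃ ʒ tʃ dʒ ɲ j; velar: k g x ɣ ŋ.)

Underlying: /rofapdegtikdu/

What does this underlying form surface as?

[rofapbegkikgu]

/d/ after /p/ (labial) → [b]
/t/ after /g/ (velar) → [k]
/d/ after /k/ (velar) → [g]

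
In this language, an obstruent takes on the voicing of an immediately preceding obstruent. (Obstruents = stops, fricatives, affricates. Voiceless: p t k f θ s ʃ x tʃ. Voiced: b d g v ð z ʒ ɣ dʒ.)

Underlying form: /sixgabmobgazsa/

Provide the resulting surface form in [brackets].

[sixkabmobgazza]

/g/ after /x/ (voiceless) → [k]
/s/ after /z/ (voiced) → [z]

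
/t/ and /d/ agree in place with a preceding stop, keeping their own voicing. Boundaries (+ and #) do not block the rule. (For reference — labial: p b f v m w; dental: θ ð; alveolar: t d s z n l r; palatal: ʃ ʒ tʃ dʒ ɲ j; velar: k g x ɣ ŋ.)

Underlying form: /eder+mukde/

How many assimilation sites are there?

/d/ after /k/ (velar) → [g]
1 segment changes.

1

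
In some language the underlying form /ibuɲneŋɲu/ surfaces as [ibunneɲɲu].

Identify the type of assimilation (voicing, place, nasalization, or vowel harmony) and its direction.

place assimilation, regressive

/ɲ/→[n] /ŋ/→[ɲ].
Each target copies a feature from the following segment, so the direction is regressive.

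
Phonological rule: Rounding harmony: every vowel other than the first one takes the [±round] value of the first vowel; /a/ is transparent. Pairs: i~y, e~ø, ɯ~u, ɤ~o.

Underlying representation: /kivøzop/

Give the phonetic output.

[kivezɤp]

/ø/ harmonizes with /i/ ([-round]) → [e]
/o/ harmonizes with /i/ ([-round]) → [ɤ]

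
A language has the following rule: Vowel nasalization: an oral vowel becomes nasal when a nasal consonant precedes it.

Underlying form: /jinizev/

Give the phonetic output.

[jinĩzev]

/i/ after nasal /n/ → [ĩ]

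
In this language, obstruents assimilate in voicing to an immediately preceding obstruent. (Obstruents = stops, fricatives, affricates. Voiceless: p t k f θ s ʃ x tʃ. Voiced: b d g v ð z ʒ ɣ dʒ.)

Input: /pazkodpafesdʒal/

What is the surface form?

/k/ after /z/ (voiced) → [g]
/p/ after /d/ (voiced) → [b]
/dʒ/ after /s/ (voiceless) → [tʃ]

[pazgodbafestʃal]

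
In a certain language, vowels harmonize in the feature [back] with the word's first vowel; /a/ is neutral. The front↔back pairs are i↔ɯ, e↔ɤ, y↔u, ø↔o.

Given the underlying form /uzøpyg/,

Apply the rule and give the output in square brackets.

[uzopug]

/ø/ harmonizes with /u/ ([+back]) → [o]
/y/ harmonizes with /u/ ([+back]) → [u]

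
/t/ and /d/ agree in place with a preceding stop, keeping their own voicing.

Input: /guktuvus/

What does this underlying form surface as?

/t/ after /k/ (velar) → [k]

[gukkuvus]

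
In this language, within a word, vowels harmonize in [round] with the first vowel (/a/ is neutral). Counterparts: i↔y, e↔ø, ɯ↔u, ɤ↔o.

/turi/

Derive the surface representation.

/i/ harmonizes with /u/ ([+round]) → [y]

[tury]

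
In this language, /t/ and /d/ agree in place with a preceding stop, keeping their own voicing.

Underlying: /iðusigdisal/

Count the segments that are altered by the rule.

/d/ after /g/ (velar) → [g]
1 segment changes.

1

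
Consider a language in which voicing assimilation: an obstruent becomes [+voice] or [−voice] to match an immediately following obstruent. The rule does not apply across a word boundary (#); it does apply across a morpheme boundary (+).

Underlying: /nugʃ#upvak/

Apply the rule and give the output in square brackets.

/g/ before /ʃ/ (voiceless) → [k]
/p/ before /v/ (voiced) → [b]

[nukʃ#ubvak]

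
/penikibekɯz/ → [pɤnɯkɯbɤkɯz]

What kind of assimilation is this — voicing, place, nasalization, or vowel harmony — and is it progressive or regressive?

vowel harmony, regressive

/e/→[ɤ] /i/→[ɯ] /i/→[ɯ] /e/→[ɤ].
Vowels agree with the last vowel, so the harmony is regressive.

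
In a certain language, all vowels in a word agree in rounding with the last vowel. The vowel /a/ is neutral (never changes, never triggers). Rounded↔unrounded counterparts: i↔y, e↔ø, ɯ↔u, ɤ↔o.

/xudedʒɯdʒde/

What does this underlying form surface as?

[xɯdedʒɯdʒde]

/u/ harmonizes with /e/ ([-round]) → [ɯ]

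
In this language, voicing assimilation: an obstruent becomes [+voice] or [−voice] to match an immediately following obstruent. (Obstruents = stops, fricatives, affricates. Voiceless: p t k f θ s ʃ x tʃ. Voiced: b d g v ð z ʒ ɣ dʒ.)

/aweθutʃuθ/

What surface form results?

[aweθutʃuθ]

no segment meets the rule's conditions; no change.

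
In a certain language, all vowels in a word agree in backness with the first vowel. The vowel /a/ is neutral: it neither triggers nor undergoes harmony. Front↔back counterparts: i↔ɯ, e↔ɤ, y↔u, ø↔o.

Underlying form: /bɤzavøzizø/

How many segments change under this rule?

3

/ø/ harmonizes with /ɤ/ ([+back]) → [o]
/i/ harmonizes with /ɤ/ ([+back]) → [ɯ]
/ø/ harmonizes with /ɤ/ ([+back]) → [o]
3 segments change.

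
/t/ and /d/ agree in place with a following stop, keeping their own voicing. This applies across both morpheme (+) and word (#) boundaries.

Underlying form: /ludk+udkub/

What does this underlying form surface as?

/d/ before /k/ (velar) → [g]
/d/ before /k/ (velar) → [g]

[lugk+ugkub]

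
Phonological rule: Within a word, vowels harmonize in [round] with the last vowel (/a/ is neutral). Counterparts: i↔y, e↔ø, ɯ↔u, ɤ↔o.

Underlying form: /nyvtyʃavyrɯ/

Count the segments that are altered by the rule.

3

/y/ harmonizes with /ɯ/ ([-round]) → [i]
/y/ harmonizes with /ɯ/ ([-round]) → [i]
/y/ harmonizes with /ɯ/ ([-round]) → [i]
3 segments change.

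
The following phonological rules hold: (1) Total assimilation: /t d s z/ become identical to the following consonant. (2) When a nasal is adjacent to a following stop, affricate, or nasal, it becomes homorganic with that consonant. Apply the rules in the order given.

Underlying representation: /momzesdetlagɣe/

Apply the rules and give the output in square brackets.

[momzeddellagɣe]

Rule 1: /s/ before /d/ → [d] (total assimilation)
Rule 1: /t/ before /l/ → [l] (total assimilation)
After rule 1: momzeddellagɣe
Rule 2: no segment meets the rule's conditions; no change.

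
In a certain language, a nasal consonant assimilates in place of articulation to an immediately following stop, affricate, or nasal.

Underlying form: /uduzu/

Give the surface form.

[uduzu]

no segment meets the rule's conditions; no change.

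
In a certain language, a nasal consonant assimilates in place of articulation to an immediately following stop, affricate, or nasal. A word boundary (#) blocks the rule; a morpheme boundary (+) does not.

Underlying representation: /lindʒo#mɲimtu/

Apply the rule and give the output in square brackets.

[liɲdʒo#ɲɲintu]

/n/ before /dʒ/ (palatal) → [ɲ]
/m/ before /ɲ/ (palatal) → [ɲ]
/m/ before /t/ (alveolar) → [n]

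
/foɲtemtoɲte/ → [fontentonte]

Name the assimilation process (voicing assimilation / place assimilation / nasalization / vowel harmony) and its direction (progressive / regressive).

place assimilation, regressive

/ɲ/→[n] /m/→[n] /ɲ/→[n].
Each target copies a feature from the following segment, so the direction is regressive.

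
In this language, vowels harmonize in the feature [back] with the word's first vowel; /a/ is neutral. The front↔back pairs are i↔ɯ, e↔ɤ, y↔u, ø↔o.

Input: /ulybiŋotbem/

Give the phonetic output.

[ulubɯŋotbɤm]

/y/ harmonizes with /u/ ([+back]) → [u]
/i/ harmonizes with /u/ ([+back]) → [ɯ]
/e/ harmonizes with /u/ ([+back]) → [ɤ]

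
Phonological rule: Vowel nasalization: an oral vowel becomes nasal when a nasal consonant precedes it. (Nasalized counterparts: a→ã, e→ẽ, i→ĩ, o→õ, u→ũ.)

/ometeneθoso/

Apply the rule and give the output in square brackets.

[omẽtenẽθoso]

/e/ after nasal /m/ → [ẽ]
/e/ after nasal /n/ → [ẽ]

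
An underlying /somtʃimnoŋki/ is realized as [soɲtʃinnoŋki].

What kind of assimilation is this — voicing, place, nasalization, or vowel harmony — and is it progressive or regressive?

/m/→[ɲ] /m/→[n].
Each target copies a feature from the following segment, so the direction is regressive.

place assimilation, regressive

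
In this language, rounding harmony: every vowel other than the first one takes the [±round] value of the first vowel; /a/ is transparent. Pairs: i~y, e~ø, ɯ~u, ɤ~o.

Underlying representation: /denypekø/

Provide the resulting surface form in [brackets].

[denipeke]

/y/ harmonizes with /e/ ([-round]) → [i]
/ø/ harmonizes with /e/ ([-round]) → [e]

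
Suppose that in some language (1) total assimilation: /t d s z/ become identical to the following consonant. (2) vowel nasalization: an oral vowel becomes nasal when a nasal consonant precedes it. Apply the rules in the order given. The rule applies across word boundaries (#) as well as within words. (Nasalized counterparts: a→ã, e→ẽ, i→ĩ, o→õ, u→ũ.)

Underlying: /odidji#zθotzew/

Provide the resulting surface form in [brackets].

Rule 1: /d/ before /j/ → [j] (total assimilation)
Rule 1: /z/ before /θ/ → [θ] (total assimilation)
Rule 1: /t/ before /z/ → [z] (total assimilation)
After rule 1: odijji#θθozzew
Rule 2: no segment meets the rule's conditions; no change.

[odijji#θθozzew]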